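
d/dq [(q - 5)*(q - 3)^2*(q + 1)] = 4*q^3 - 30*q^2 + 56*q - 6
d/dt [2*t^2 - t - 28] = 4*t - 1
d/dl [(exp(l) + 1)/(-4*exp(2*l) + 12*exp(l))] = (exp(2*l) + 2*exp(l) - 3)*exp(-l)/(4*(exp(2*l) - 6*exp(l) + 9))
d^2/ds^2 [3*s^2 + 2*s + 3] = 6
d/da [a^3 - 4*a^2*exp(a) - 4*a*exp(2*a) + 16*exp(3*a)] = -4*a^2*exp(a) + 3*a^2 - 8*a*exp(2*a) - 8*a*exp(a) + 48*exp(3*a) - 4*exp(2*a)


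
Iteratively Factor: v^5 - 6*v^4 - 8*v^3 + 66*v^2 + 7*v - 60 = (v + 3)*(v^4 - 9*v^3 + 19*v^2 + 9*v - 20) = (v + 1)*(v + 3)*(v^3 - 10*v^2 + 29*v - 20) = (v - 1)*(v + 1)*(v + 3)*(v^2 - 9*v + 20) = (v - 4)*(v - 1)*(v + 1)*(v + 3)*(v - 5)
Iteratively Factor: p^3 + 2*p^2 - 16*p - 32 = (p + 4)*(p^2 - 2*p - 8) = (p - 4)*(p + 4)*(p + 2)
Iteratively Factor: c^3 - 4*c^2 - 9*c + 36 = (c + 3)*(c^2 - 7*c + 12) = (c - 4)*(c + 3)*(c - 3)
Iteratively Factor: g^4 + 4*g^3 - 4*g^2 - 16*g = (g + 4)*(g^3 - 4*g) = (g + 2)*(g + 4)*(g^2 - 2*g) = g*(g + 2)*(g + 4)*(g - 2)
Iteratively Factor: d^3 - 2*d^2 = (d)*(d^2 - 2*d) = d*(d - 2)*(d)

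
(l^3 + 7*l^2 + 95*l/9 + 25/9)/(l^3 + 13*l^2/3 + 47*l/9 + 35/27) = 3*(l + 5)/(3*l + 7)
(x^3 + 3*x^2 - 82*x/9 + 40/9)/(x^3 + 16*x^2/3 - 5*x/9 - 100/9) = (3*x - 2)/(3*x + 5)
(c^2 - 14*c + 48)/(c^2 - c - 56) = (c - 6)/(c + 7)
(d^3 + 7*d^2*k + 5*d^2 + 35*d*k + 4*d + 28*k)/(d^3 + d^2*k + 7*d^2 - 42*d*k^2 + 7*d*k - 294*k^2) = (d^2 + 5*d + 4)/(d^2 - 6*d*k + 7*d - 42*k)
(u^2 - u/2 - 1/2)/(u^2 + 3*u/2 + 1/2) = (u - 1)/(u + 1)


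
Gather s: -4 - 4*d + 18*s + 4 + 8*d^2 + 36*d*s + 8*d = 8*d^2 + 4*d + s*(36*d + 18)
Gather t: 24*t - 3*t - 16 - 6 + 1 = 21*t - 21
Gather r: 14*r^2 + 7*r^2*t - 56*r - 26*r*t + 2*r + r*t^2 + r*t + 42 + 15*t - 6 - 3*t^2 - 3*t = r^2*(7*t + 14) + r*(t^2 - 25*t - 54) - 3*t^2 + 12*t + 36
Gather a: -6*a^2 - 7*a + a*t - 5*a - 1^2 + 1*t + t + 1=-6*a^2 + a*(t - 12) + 2*t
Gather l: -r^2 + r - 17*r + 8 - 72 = -r^2 - 16*r - 64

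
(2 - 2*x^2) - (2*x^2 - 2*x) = -4*x^2 + 2*x + 2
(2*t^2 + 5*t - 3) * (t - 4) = 2*t^3 - 3*t^2 - 23*t + 12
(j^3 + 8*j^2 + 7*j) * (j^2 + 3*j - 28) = j^5 + 11*j^4 + 3*j^3 - 203*j^2 - 196*j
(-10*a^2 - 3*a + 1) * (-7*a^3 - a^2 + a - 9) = 70*a^5 + 31*a^4 - 14*a^3 + 86*a^2 + 28*a - 9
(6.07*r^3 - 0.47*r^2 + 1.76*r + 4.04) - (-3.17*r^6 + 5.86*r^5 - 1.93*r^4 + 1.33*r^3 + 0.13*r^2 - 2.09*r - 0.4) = 3.17*r^6 - 5.86*r^5 + 1.93*r^4 + 4.74*r^3 - 0.6*r^2 + 3.85*r + 4.44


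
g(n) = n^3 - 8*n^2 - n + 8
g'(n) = 3*n^2 - 16*n - 1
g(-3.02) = -89.49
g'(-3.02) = 74.68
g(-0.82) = 2.89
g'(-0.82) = 14.14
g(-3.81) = -159.63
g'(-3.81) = 103.51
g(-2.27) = -42.65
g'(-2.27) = 50.78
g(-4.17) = -199.45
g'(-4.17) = 117.89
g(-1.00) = 0.00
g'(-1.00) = 18.00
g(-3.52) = -131.22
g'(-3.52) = 92.49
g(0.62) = 4.54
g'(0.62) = -9.77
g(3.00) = -40.00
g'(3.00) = -22.00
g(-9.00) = -1360.00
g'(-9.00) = 386.00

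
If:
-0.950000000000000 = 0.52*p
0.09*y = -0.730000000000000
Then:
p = -1.83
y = -8.11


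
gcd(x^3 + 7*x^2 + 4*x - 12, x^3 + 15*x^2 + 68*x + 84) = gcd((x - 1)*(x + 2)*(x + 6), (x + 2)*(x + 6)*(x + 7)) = x^2 + 8*x + 12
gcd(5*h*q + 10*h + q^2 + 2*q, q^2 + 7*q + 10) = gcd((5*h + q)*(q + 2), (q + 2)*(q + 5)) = q + 2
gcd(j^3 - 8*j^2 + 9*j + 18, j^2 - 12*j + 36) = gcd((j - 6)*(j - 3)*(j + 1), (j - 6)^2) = j - 6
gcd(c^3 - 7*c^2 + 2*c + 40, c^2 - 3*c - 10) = c^2 - 3*c - 10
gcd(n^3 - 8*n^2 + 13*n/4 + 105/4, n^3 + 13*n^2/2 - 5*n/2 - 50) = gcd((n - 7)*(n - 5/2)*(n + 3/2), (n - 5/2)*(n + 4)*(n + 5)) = n - 5/2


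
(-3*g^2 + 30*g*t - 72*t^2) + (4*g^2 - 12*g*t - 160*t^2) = g^2 + 18*g*t - 232*t^2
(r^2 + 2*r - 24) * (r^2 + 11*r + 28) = r^4 + 13*r^3 + 26*r^2 - 208*r - 672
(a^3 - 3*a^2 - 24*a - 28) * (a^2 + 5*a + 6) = a^5 + 2*a^4 - 33*a^3 - 166*a^2 - 284*a - 168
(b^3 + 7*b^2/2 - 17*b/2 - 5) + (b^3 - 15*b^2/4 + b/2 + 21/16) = 2*b^3 - b^2/4 - 8*b - 59/16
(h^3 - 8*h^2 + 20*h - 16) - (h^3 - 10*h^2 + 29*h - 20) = 2*h^2 - 9*h + 4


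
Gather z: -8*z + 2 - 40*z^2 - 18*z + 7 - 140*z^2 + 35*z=-180*z^2 + 9*z + 9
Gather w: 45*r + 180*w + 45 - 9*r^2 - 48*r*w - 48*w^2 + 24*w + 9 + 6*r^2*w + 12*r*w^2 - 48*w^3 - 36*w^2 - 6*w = -9*r^2 + 45*r - 48*w^3 + w^2*(12*r - 84) + w*(6*r^2 - 48*r + 198) + 54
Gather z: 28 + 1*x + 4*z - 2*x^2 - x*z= -2*x^2 + x + z*(4 - x) + 28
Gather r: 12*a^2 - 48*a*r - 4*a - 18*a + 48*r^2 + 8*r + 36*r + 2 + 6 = 12*a^2 - 22*a + 48*r^2 + r*(44 - 48*a) + 8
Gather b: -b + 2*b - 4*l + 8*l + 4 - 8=b + 4*l - 4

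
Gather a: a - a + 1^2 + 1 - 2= 0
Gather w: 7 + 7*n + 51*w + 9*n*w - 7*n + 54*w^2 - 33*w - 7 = 54*w^2 + w*(9*n + 18)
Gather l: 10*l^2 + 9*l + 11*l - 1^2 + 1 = 10*l^2 + 20*l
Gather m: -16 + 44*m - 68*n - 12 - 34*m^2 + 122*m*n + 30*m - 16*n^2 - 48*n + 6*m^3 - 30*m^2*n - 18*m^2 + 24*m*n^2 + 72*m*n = 6*m^3 + m^2*(-30*n - 52) + m*(24*n^2 + 194*n + 74) - 16*n^2 - 116*n - 28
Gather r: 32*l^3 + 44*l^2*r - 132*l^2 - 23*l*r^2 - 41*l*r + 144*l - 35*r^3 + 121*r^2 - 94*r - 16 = 32*l^3 - 132*l^2 + 144*l - 35*r^3 + r^2*(121 - 23*l) + r*(44*l^2 - 41*l - 94) - 16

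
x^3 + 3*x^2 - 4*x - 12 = (x - 2)*(x + 2)*(x + 3)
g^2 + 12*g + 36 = (g + 6)^2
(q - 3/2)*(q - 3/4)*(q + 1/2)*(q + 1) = q^4 - 3*q^3/4 - 7*q^2/4 + 9*q/16 + 9/16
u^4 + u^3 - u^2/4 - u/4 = u*(u - 1/2)*(u + 1/2)*(u + 1)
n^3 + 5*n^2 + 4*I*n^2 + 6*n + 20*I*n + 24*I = (n + 2)*(n + 3)*(n + 4*I)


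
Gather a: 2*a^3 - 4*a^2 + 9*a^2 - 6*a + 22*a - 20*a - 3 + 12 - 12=2*a^3 + 5*a^2 - 4*a - 3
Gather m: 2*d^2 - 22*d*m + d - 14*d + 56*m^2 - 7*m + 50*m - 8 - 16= 2*d^2 - 13*d + 56*m^2 + m*(43 - 22*d) - 24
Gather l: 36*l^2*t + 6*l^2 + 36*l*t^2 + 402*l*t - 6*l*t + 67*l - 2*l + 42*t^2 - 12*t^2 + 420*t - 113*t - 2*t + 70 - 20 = l^2*(36*t + 6) + l*(36*t^2 + 396*t + 65) + 30*t^2 + 305*t + 50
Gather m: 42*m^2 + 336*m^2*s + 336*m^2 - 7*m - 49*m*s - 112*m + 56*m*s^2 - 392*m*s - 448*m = m^2*(336*s + 378) + m*(56*s^2 - 441*s - 567)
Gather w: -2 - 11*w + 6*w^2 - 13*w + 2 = 6*w^2 - 24*w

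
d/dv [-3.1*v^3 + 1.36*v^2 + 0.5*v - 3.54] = -9.3*v^2 + 2.72*v + 0.5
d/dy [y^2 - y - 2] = 2*y - 1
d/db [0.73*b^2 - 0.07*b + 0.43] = 1.46*b - 0.07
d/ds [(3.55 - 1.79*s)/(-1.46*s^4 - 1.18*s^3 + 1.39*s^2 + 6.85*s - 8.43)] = (-7.8402*s^4 + 16.5076*s^3 + 15.0551*s^2 - 9.869*s - 9.2278)/(2.1316*s^8 + 3.4456*s^7 - 2.6664*s^6 - 23.2824*s^5 + 10.3817*s^4 + 38.9378*s^3 + 23.4871*s^2 - 115.491*s + 71.0649)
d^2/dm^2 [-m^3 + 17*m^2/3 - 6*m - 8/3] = 34/3 - 6*m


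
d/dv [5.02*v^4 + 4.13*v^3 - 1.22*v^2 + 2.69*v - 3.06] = 20.08*v^3 + 12.39*v^2 - 2.44*v + 2.69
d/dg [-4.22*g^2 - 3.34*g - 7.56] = -8.44*g - 3.34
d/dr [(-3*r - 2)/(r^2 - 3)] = (3*r^2 + 4*r + 9)/(r^4 - 6*r^2 + 9)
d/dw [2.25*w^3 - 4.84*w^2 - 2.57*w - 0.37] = 6.75*w^2 - 9.68*w - 2.57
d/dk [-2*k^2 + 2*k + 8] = 2 - 4*k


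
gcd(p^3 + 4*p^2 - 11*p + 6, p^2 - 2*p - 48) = p + 6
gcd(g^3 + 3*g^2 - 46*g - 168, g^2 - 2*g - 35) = g - 7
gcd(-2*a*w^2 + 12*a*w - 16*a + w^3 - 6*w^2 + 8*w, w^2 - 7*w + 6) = 1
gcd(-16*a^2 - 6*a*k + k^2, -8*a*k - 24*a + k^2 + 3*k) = 8*a - k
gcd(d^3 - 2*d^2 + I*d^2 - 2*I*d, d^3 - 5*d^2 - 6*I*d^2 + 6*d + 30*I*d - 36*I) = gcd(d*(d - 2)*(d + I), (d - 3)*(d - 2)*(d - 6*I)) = d - 2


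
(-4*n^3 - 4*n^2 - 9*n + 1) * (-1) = 4*n^3 + 4*n^2 + 9*n - 1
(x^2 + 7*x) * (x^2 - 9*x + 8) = x^4 - 2*x^3 - 55*x^2 + 56*x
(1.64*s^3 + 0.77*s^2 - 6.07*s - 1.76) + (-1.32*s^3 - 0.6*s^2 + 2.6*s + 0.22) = 0.32*s^3 + 0.17*s^2 - 3.47*s - 1.54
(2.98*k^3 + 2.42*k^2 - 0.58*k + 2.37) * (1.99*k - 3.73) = 5.9302*k^4 - 6.2996*k^3 - 10.1808*k^2 + 6.8797*k - 8.8401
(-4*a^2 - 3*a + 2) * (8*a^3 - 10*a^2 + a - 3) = -32*a^5 + 16*a^4 + 42*a^3 - 11*a^2 + 11*a - 6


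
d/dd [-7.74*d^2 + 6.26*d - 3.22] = 6.26 - 15.48*d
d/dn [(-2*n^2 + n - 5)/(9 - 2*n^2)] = (2*n^2 - 56*n + 9)/(4*n^4 - 36*n^2 + 81)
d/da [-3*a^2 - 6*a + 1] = -6*a - 6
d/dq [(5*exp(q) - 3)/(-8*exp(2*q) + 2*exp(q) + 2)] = ((5*exp(q) - 3)*(8*exp(q) - 1) - 20*exp(2*q) + 5*exp(q) + 5)*exp(q)/(2*(-4*exp(2*q) + exp(q) + 1)^2)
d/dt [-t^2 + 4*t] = 4 - 2*t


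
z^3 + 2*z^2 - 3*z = z*(z - 1)*(z + 3)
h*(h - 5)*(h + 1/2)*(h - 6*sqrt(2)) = h^4 - 6*sqrt(2)*h^3 - 9*h^3/2 - 5*h^2/2 + 27*sqrt(2)*h^2 + 15*sqrt(2)*h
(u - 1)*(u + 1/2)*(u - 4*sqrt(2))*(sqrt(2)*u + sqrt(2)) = sqrt(2)*u^4 - 8*u^3 + sqrt(2)*u^3/2 - 4*u^2 - sqrt(2)*u^2 - sqrt(2)*u/2 + 8*u + 4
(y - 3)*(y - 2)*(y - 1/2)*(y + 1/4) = y^4 - 21*y^3/4 + 57*y^2/8 - 7*y/8 - 3/4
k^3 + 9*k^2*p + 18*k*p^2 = k*(k + 3*p)*(k + 6*p)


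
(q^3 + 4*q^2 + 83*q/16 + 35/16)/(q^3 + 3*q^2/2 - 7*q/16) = (4*q^2 + 9*q + 5)/(q*(4*q - 1))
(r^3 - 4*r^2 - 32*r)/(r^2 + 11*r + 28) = r*(r - 8)/(r + 7)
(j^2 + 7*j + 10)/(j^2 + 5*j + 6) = (j + 5)/(j + 3)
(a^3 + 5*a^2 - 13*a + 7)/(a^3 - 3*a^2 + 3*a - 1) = (a + 7)/(a - 1)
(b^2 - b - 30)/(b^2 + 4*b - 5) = (b - 6)/(b - 1)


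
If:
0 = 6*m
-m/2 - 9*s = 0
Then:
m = 0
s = 0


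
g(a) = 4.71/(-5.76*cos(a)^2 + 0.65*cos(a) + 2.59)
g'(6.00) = 3.12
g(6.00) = -2.25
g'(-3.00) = -0.59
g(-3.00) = -1.27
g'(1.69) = 1.60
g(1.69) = 1.94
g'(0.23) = -2.27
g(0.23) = -2.10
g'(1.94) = 8.19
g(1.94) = 2.93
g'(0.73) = -1618.79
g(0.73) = -37.96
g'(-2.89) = -1.17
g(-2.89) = -1.37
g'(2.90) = 1.11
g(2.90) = -1.36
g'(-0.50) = 13.13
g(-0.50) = -3.69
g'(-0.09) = 0.75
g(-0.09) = -1.90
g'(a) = 4.71*(-11.52*sin(a)*cos(a) + 0.65*sin(a))/(-5.76*cos(a)^2 + 0.65*cos(a) + 2.59)^2 = (3.0615 - 54.2592*cos(a))*sin(a)/(-5.76*cos(a)^2 + 0.65*cos(a) + 2.59)^2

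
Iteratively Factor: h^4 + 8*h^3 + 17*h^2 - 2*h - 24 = (h - 1)*(h^3 + 9*h^2 + 26*h + 24) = (h - 1)*(h + 4)*(h^2 + 5*h + 6) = (h - 1)*(h + 3)*(h + 4)*(h + 2)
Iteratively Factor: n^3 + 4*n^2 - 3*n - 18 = (n - 2)*(n^2 + 6*n + 9) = (n - 2)*(n + 3)*(n + 3)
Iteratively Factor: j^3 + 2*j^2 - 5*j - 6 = (j + 1)*(j^2 + j - 6) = (j + 1)*(j + 3)*(j - 2)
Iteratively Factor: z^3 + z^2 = (z)*(z^2 + z) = z*(z + 1)*(z)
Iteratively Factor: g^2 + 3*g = (g)*(g + 3)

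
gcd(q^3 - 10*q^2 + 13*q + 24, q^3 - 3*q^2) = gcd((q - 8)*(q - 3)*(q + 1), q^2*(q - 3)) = q - 3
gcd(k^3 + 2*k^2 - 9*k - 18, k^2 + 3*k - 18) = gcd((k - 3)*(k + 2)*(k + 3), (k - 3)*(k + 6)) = k - 3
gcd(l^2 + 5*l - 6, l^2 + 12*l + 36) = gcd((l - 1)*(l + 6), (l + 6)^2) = l + 6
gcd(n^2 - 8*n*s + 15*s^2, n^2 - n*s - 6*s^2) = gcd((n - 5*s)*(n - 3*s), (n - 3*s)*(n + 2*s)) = -n + 3*s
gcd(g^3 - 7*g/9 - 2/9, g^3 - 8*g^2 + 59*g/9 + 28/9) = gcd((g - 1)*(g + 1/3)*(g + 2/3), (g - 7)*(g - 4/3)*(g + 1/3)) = g + 1/3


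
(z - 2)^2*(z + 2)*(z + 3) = z^4 + z^3 - 10*z^2 - 4*z + 24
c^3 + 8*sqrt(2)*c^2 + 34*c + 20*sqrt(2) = (c + sqrt(2))*(c + 2*sqrt(2))*(c + 5*sqrt(2))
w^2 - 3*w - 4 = (w - 4)*(w + 1)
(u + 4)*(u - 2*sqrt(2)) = u^2 - 2*sqrt(2)*u + 4*u - 8*sqrt(2)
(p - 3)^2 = p^2 - 6*p + 9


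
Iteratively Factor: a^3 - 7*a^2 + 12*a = (a - 3)*(a^2 - 4*a) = (a - 4)*(a - 3)*(a)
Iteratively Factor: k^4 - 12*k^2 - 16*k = (k)*(k^3 - 12*k - 16) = k*(k - 4)*(k^2 + 4*k + 4) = k*(k - 4)*(k + 2)*(k + 2)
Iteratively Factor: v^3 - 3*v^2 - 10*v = (v)*(v^2 - 3*v - 10) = v*(v + 2)*(v - 5)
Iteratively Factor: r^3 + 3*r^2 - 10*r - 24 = (r - 3)*(r^2 + 6*r + 8) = (r - 3)*(r + 2)*(r + 4)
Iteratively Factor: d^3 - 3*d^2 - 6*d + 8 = (d - 4)*(d^2 + d - 2) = (d - 4)*(d - 1)*(d + 2)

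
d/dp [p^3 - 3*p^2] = 3*p*(p - 2)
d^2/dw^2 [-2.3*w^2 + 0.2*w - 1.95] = -4.60000000000000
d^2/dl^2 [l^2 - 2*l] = 2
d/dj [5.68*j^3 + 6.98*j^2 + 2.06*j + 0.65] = 17.04*j^2 + 13.96*j + 2.06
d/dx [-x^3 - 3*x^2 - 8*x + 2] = -3*x^2 - 6*x - 8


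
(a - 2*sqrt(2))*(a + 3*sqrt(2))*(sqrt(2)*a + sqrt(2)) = sqrt(2)*a^3 + sqrt(2)*a^2 + 2*a^2 - 12*sqrt(2)*a + 2*a - 12*sqrt(2)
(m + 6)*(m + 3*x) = m^2 + 3*m*x + 6*m + 18*x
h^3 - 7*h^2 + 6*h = h*(h - 6)*(h - 1)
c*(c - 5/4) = c^2 - 5*c/4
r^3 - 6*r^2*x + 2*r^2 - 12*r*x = r*(r + 2)*(r - 6*x)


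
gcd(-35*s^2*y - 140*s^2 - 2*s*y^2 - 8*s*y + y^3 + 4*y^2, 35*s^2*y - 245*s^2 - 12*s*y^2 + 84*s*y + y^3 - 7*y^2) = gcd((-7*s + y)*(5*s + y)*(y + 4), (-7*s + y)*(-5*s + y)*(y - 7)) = -7*s + y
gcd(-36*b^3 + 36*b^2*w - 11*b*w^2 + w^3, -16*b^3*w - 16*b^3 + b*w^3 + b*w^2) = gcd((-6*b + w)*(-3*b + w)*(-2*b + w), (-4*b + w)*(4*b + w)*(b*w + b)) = 1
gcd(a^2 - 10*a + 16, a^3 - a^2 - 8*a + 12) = a - 2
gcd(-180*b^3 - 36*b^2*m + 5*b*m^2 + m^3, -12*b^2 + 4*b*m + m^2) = 6*b + m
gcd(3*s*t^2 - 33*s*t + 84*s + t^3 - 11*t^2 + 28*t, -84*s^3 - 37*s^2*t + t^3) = 3*s + t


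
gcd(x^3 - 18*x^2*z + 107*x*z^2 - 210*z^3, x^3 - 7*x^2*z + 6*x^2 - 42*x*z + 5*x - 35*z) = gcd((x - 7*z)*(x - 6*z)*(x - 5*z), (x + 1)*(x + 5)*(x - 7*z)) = x - 7*z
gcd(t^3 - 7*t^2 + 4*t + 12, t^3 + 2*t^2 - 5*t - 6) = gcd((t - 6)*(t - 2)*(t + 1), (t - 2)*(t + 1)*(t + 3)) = t^2 - t - 2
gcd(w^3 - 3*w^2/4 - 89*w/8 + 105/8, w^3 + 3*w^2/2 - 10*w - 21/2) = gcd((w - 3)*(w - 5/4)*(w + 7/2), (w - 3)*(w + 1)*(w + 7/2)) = w^2 + w/2 - 21/2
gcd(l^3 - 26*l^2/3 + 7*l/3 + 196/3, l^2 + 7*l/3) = l + 7/3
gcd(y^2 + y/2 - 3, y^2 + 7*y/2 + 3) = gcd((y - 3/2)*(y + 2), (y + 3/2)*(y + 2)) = y + 2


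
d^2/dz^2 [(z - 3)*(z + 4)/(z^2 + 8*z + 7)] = 2*(-7*z^3 - 57*z^2 - 309*z - 691)/(z^6 + 24*z^5 + 213*z^4 + 848*z^3 + 1491*z^2 + 1176*z + 343)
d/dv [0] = 0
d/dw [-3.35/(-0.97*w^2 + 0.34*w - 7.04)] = (1.139 - 6.499*w)/(0.97*w^2 - 0.34*w + 7.04)^2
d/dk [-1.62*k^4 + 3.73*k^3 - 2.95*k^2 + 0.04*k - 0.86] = -6.48*k^3 + 11.19*k^2 - 5.9*k + 0.04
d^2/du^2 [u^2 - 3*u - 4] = 2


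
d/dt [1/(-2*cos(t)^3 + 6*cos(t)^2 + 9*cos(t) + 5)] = 3*(4*cos(t) - cos(2*t) + 2)*sin(t)/(-2*cos(t)^3 + 6*cos(t)^2 + 9*cos(t) + 5)^2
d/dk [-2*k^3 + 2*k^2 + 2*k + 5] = -6*k^2 + 4*k + 2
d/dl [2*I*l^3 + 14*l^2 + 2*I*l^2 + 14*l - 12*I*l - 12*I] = 6*I*l^2 + 4*l*(7 + I) + 14 - 12*I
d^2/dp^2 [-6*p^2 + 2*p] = -12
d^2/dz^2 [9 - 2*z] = 0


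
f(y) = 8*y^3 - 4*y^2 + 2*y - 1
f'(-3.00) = 242.00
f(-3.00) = -259.00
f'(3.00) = 194.00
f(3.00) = 185.00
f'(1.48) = 42.73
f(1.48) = 19.13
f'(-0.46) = 10.76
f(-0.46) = -3.55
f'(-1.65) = 80.54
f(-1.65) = -51.13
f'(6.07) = 837.72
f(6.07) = 1652.95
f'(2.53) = 135.38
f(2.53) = 108.01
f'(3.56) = 277.69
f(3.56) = 316.37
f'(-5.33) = 726.45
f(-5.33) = -1336.65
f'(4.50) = 452.00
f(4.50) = 656.00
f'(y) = 24*y^2 - 8*y + 2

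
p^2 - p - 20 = (p - 5)*(p + 4)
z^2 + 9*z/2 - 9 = (z - 3/2)*(z + 6)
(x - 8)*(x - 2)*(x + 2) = x^3 - 8*x^2 - 4*x + 32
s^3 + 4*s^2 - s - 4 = (s - 1)*(s + 1)*(s + 4)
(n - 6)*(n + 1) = n^2 - 5*n - 6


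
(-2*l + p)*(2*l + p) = -4*l^2 + p^2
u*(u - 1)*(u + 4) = u^3 + 3*u^2 - 4*u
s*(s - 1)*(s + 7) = s^3 + 6*s^2 - 7*s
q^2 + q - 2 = (q - 1)*(q + 2)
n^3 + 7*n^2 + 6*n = n*(n + 1)*(n + 6)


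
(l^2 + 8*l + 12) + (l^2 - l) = 2*l^2 + 7*l + 12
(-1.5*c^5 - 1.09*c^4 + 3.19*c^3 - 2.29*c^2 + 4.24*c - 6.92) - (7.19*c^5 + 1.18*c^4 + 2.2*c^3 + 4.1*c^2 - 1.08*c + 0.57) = -8.69*c^5 - 2.27*c^4 + 0.99*c^3 - 6.39*c^2 + 5.32*c - 7.49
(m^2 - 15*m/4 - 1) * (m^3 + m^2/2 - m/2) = m^5 - 13*m^4/4 - 27*m^3/8 + 11*m^2/8 + m/2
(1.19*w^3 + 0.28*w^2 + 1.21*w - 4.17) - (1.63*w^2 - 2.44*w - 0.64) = 1.19*w^3 - 1.35*w^2 + 3.65*w - 3.53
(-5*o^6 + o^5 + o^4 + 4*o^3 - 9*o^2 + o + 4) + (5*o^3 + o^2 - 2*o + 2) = -5*o^6 + o^5 + o^4 + 9*o^3 - 8*o^2 - o + 6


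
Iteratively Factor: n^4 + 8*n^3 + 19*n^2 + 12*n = (n + 4)*(n^3 + 4*n^2 + 3*n) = n*(n + 4)*(n^2 + 4*n + 3) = n*(n + 3)*(n + 4)*(n + 1)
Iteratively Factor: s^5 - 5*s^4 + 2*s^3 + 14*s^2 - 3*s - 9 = (s - 3)*(s^4 - 2*s^3 - 4*s^2 + 2*s + 3) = (s - 3)*(s + 1)*(s^3 - 3*s^2 - s + 3) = (s - 3)*(s + 1)^2*(s^2 - 4*s + 3) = (s - 3)*(s - 1)*(s + 1)^2*(s - 3)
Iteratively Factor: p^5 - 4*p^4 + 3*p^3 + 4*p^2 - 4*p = (p - 2)*(p^4 - 2*p^3 - p^2 + 2*p) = (p - 2)*(p - 1)*(p^3 - p^2 - 2*p) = (p - 2)*(p - 1)*(p + 1)*(p^2 - 2*p) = (p - 2)^2*(p - 1)*(p + 1)*(p)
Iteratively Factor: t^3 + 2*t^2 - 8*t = (t - 2)*(t^2 + 4*t) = (t - 2)*(t + 4)*(t)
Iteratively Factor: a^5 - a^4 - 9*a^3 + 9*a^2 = (a - 3)*(a^4 + 2*a^3 - 3*a^2) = (a - 3)*(a - 1)*(a^3 + 3*a^2) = a*(a - 3)*(a - 1)*(a^2 + 3*a) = a*(a - 3)*(a - 1)*(a + 3)*(a)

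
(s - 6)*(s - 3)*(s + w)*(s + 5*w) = s^4 + 6*s^3*w - 9*s^3 + 5*s^2*w^2 - 54*s^2*w + 18*s^2 - 45*s*w^2 + 108*s*w + 90*w^2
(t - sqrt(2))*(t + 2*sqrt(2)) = t^2 + sqrt(2)*t - 4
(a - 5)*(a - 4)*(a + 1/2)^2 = a^4 - 8*a^3 + 45*a^2/4 + 71*a/4 + 5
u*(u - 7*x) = u^2 - 7*u*x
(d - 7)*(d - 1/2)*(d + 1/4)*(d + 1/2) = d^4 - 27*d^3/4 - 2*d^2 + 27*d/16 + 7/16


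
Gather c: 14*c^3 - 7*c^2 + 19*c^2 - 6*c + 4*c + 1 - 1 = 14*c^3 + 12*c^2 - 2*c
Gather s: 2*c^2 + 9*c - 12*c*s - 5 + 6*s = 2*c^2 + 9*c + s*(6 - 12*c) - 5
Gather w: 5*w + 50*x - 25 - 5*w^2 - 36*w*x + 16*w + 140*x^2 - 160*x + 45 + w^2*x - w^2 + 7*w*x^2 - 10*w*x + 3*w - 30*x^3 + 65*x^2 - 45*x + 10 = w^2*(x - 6) + w*(7*x^2 - 46*x + 24) - 30*x^3 + 205*x^2 - 155*x + 30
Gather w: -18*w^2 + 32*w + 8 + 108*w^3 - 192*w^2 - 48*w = 108*w^3 - 210*w^2 - 16*w + 8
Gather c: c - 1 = c - 1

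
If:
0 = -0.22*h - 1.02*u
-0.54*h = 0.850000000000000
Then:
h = -1.57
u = 0.34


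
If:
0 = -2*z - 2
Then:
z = -1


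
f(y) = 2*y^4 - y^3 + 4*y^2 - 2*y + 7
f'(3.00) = 211.00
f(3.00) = 172.00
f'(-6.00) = -1886.00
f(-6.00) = 2971.00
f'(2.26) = 93.10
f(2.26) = 63.54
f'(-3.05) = -281.29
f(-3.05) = 251.76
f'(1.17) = 16.07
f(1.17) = 12.28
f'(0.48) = 2.03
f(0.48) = 6.96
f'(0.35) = 0.78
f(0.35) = 6.78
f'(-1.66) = -60.14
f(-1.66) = 41.10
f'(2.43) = 114.52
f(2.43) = 81.15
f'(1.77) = 47.12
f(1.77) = 30.08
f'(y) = 8*y^3 - 3*y^2 + 8*y - 2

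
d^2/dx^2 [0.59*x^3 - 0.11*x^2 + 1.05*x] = 3.54*x - 0.22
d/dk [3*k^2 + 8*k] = 6*k + 8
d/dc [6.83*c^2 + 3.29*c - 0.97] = 13.66*c + 3.29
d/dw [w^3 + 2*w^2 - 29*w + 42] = 3*w^2 + 4*w - 29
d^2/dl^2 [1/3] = 0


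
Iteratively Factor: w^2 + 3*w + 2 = (w + 1)*(w + 2)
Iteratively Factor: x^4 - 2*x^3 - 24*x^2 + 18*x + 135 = (x + 3)*(x^3 - 5*x^2 - 9*x + 45) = (x - 5)*(x + 3)*(x^2 - 9) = (x - 5)*(x - 3)*(x + 3)*(x + 3)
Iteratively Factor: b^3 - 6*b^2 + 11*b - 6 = (b - 3)*(b^2 - 3*b + 2) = (b - 3)*(b - 1)*(b - 2)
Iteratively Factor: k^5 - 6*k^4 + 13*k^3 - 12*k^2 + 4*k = (k)*(k^4 - 6*k^3 + 13*k^2 - 12*k + 4) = k*(k - 2)*(k^3 - 4*k^2 + 5*k - 2) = k*(k - 2)*(k - 1)*(k^2 - 3*k + 2) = k*(k - 2)^2*(k - 1)*(k - 1)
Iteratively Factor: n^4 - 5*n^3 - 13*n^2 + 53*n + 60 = (n + 1)*(n^3 - 6*n^2 - 7*n + 60) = (n + 1)*(n + 3)*(n^2 - 9*n + 20) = (n - 4)*(n + 1)*(n + 3)*(n - 5)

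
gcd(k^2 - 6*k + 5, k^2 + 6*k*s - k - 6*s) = k - 1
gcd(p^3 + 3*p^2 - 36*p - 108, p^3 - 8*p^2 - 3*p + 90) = p^2 - 3*p - 18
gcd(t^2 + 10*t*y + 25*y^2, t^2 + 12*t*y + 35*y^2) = t + 5*y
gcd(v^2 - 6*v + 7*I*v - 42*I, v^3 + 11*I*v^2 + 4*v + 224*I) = v + 7*I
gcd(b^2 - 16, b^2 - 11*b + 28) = b - 4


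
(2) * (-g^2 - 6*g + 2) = -2*g^2 - 12*g + 4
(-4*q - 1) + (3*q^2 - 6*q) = 3*q^2 - 10*q - 1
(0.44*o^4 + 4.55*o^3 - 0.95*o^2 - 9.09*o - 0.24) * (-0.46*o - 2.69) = -0.2024*o^5 - 3.2766*o^4 - 11.8025*o^3 + 6.7369*o^2 + 24.5625*o + 0.6456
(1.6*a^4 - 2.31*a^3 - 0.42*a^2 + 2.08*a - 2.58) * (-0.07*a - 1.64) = -0.112*a^5 - 2.4623*a^4 + 3.8178*a^3 + 0.5432*a^2 - 3.2306*a + 4.2312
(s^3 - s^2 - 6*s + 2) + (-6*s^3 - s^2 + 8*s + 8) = -5*s^3 - 2*s^2 + 2*s + 10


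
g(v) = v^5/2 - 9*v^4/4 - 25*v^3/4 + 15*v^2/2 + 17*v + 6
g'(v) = 5*v^4/2 - 9*v^3 - 75*v^2/4 + 15*v + 17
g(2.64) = -57.02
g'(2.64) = -118.24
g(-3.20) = -170.50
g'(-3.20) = 334.06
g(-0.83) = -0.63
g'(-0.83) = -2.03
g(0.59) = 17.12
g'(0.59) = 17.78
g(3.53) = -190.76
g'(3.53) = -171.39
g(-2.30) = -12.53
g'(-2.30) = 62.78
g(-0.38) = 0.92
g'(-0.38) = 9.14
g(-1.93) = 1.45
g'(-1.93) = 17.60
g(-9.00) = -39270.00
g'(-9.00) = 21326.75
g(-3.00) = -112.50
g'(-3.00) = 248.75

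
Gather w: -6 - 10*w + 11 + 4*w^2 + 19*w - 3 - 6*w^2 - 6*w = -2*w^2 + 3*w + 2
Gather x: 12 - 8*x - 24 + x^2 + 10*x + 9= x^2 + 2*x - 3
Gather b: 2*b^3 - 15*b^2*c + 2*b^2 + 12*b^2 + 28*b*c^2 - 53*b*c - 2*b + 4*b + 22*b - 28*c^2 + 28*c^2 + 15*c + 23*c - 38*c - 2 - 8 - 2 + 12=2*b^3 + b^2*(14 - 15*c) + b*(28*c^2 - 53*c + 24)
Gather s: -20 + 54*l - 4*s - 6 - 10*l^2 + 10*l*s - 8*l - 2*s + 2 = -10*l^2 + 46*l + s*(10*l - 6) - 24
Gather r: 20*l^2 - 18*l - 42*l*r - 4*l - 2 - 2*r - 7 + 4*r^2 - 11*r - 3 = 20*l^2 - 22*l + 4*r^2 + r*(-42*l - 13) - 12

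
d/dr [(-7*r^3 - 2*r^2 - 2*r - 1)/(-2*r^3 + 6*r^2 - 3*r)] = (-46*r^4 + 34*r^3 + 12*r^2 + 12*r - 3)/(r^2*(4*r^4 - 24*r^3 + 48*r^2 - 36*r + 9))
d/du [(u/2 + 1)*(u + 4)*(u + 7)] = 3*u^2/2 + 13*u + 25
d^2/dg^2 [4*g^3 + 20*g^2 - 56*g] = 24*g + 40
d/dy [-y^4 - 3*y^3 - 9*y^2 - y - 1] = -4*y^3 - 9*y^2 - 18*y - 1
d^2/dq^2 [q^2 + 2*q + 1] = 2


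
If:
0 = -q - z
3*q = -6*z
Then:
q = 0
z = 0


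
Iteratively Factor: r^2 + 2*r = (r + 2)*(r)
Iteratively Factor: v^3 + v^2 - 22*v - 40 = (v + 2)*(v^2 - v - 20) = (v + 2)*(v + 4)*(v - 5)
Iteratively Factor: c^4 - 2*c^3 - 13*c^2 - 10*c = (c + 1)*(c^3 - 3*c^2 - 10*c) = (c - 5)*(c + 1)*(c^2 + 2*c) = (c - 5)*(c + 1)*(c + 2)*(c)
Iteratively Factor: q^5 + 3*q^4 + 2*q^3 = (q + 2)*(q^4 + q^3) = q*(q + 2)*(q^3 + q^2) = q^2*(q + 2)*(q^2 + q) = q^2*(q + 1)*(q + 2)*(q)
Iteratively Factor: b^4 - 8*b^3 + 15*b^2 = (b - 5)*(b^3 - 3*b^2) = b*(b - 5)*(b^2 - 3*b) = b^2*(b - 5)*(b - 3)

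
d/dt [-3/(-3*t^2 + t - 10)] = 3*(1 - 6*t)/(3*t^2 - t + 10)^2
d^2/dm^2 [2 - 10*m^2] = -20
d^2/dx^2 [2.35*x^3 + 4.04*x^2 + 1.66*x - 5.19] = 14.1*x + 8.08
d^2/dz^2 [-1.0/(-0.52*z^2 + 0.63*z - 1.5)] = (-0.5408*z^2 + 0.6552*z + 1.0*(1.04*z - 0.63)*(2.08*z - 1.26) - 1.56)/(0.52*z^2 - 0.63*z + 1.5)^3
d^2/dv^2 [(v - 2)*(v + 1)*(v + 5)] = 6*v + 8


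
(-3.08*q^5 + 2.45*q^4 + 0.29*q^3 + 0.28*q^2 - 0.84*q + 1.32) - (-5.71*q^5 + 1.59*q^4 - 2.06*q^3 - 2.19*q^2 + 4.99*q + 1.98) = 2.63*q^5 + 0.86*q^4 + 2.35*q^3 + 2.47*q^2 - 5.83*q - 0.66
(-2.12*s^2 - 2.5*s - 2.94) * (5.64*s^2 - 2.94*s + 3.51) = -11.9568*s^4 - 7.8672*s^3 - 16.6728*s^2 - 0.131399999999999*s - 10.3194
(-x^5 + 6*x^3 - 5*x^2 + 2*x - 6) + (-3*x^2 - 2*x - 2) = -x^5 + 6*x^3 - 8*x^2 - 8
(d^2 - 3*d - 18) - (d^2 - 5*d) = 2*d - 18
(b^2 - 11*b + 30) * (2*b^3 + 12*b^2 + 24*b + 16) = 2*b^5 - 10*b^4 - 48*b^3 + 112*b^2 + 544*b + 480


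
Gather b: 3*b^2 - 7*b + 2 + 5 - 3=3*b^2 - 7*b + 4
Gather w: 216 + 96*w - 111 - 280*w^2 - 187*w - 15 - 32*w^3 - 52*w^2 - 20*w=-32*w^3 - 332*w^2 - 111*w + 90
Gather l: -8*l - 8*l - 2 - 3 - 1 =-16*l - 6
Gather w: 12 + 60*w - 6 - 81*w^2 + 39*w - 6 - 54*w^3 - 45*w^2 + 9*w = -54*w^3 - 126*w^2 + 108*w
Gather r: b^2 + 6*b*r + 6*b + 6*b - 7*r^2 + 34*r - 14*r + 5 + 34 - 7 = b^2 + 12*b - 7*r^2 + r*(6*b + 20) + 32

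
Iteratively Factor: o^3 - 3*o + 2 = (o - 1)*(o^2 + o - 2) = (o - 1)^2*(o + 2)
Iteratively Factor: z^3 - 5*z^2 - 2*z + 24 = (z - 3)*(z^2 - 2*z - 8) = (z - 4)*(z - 3)*(z + 2)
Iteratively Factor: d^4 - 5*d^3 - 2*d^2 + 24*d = (d - 3)*(d^3 - 2*d^2 - 8*d) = (d - 4)*(d - 3)*(d^2 + 2*d) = d*(d - 4)*(d - 3)*(d + 2)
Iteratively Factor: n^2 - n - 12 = (n - 4)*(n + 3)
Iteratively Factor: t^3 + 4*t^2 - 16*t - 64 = (t + 4)*(t^2 - 16) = (t - 4)*(t + 4)*(t + 4)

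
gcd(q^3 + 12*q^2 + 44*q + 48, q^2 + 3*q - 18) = q + 6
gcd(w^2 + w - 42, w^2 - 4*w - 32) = 1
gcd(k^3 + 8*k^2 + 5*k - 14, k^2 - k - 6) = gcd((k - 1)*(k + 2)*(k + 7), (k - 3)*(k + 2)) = k + 2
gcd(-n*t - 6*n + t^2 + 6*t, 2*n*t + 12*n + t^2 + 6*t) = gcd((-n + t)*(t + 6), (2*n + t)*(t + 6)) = t + 6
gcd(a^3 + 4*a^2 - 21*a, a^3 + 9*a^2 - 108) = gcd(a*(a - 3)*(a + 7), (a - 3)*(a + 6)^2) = a - 3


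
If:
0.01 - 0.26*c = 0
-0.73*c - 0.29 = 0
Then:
No Solution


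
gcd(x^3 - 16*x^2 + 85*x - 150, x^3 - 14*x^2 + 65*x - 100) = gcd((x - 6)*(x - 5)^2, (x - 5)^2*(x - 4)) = x^2 - 10*x + 25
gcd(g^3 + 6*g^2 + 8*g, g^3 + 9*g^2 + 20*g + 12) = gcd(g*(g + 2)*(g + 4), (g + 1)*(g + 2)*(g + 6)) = g + 2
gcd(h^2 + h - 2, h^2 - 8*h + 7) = h - 1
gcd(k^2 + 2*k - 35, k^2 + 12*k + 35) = k + 7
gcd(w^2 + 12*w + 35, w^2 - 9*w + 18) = 1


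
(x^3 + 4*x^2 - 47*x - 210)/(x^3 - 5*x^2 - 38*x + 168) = (x + 5)/(x - 4)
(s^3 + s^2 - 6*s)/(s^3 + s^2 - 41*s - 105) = s*(s - 2)/(s^2 - 2*s - 35)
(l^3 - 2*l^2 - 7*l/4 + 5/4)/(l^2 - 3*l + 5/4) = l + 1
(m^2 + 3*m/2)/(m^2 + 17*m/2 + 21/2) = m/(m + 7)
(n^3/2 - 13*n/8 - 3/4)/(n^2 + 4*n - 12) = (n^2/2 + n + 3/8)/(n + 6)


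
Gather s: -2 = -2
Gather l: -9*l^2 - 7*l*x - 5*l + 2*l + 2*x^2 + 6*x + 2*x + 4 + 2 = -9*l^2 + l*(-7*x - 3) + 2*x^2 + 8*x + 6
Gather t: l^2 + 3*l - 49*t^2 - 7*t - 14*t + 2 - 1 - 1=l^2 + 3*l - 49*t^2 - 21*t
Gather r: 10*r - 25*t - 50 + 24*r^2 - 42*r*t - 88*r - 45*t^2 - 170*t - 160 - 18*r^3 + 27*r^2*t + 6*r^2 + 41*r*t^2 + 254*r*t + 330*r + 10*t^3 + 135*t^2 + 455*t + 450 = -18*r^3 + r^2*(27*t + 30) + r*(41*t^2 + 212*t + 252) + 10*t^3 + 90*t^2 + 260*t + 240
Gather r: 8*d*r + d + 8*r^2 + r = d + 8*r^2 + r*(8*d + 1)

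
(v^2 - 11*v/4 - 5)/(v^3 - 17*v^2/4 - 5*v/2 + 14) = (4*v + 5)/(4*v^2 - v - 14)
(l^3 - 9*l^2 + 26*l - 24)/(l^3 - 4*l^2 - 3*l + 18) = (l^2 - 6*l + 8)/(l^2 - l - 6)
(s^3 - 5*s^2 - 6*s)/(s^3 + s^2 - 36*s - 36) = s/(s + 6)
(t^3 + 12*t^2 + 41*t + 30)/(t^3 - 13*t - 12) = (t^2 + 11*t + 30)/(t^2 - t - 12)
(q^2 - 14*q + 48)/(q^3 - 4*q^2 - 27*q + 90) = (q - 8)/(q^2 + 2*q - 15)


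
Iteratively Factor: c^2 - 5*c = (c)*(c - 5)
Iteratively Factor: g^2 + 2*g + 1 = (g + 1)*(g + 1)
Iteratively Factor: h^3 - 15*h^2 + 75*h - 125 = (h - 5)*(h^2 - 10*h + 25) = (h - 5)^2*(h - 5)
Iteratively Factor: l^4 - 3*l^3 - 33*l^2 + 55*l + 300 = (l + 3)*(l^3 - 6*l^2 - 15*l + 100) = (l + 3)*(l + 4)*(l^2 - 10*l + 25) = (l - 5)*(l + 3)*(l + 4)*(l - 5)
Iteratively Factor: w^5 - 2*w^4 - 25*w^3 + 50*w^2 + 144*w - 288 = (w - 4)*(w^4 + 2*w^3 - 17*w^2 - 18*w + 72) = (w - 4)*(w - 3)*(w^3 + 5*w^2 - 2*w - 24) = (w - 4)*(w - 3)*(w - 2)*(w^2 + 7*w + 12) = (w - 4)*(w - 3)*(w - 2)*(w + 3)*(w + 4)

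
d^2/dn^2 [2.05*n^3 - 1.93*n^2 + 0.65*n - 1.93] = 12.3*n - 3.86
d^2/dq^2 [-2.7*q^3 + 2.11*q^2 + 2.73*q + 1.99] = 4.22 - 16.2*q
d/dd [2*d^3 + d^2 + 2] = 2*d*(3*d + 1)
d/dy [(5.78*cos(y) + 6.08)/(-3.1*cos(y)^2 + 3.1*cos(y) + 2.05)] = (-17.918*cos(y)^2 - 37.696*cos(y) + 6.999)*sin(y)/(9.61*cos(y)^4 - 19.22*cos(y)^3 - 3.1*cos(y)^2 + 12.71*cos(y) + 4.2025)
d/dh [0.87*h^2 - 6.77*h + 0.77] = 1.74*h - 6.77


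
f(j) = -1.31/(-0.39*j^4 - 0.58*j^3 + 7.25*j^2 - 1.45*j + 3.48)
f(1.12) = -0.14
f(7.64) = 0.00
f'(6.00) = -0.00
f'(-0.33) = -0.37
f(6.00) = 0.00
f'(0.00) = -0.16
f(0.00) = -0.38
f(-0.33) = -0.27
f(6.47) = 0.00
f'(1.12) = 0.15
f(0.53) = -0.28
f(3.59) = -13.45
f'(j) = -1.31*(1.56*j^3 + 1.74*j^2 - 14.5*j + 1.45)/(-0.39*j^4 - 0.58*j^3 + 7.25*j^2 - 1.45*j + 3.48)^2 = (-2.0436*j^3 - 2.2794*j^2 + 18.995*j - 1.8995)/(0.39*j^4 + 0.58*j^3 - 7.25*j^2 + 1.45*j - 3.48)^2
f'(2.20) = 0.02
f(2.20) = -0.07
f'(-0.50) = -0.32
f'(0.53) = 0.34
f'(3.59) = -6074.95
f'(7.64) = -0.00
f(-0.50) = -0.22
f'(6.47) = -0.00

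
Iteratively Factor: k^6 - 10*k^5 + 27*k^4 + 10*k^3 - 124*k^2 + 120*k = (k)*(k^5 - 10*k^4 + 27*k^3 + 10*k^2 - 124*k + 120) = k*(k - 5)*(k^4 - 5*k^3 + 2*k^2 + 20*k - 24) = k*(k - 5)*(k - 2)*(k^3 - 3*k^2 - 4*k + 12) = k*(k - 5)*(k - 2)*(k + 2)*(k^2 - 5*k + 6) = k*(k - 5)*(k - 2)^2*(k + 2)*(k - 3)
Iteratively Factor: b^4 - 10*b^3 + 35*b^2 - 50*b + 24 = (b - 1)*(b^3 - 9*b^2 + 26*b - 24) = (b - 2)*(b - 1)*(b^2 - 7*b + 12) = (b - 3)*(b - 2)*(b - 1)*(b - 4)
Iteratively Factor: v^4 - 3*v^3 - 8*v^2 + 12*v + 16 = (v - 4)*(v^3 + v^2 - 4*v - 4) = (v - 4)*(v + 2)*(v^2 - v - 2) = (v - 4)*(v - 2)*(v + 2)*(v + 1)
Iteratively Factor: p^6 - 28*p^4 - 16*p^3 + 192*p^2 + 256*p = (p - 4)*(p^5 + 4*p^4 - 12*p^3 - 64*p^2 - 64*p) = p*(p - 4)*(p^4 + 4*p^3 - 12*p^2 - 64*p - 64) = p*(p - 4)*(p + 2)*(p^3 + 2*p^2 - 16*p - 32) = p*(p - 4)^2*(p + 2)*(p^2 + 6*p + 8) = p*(p - 4)^2*(p + 2)*(p + 4)*(p + 2)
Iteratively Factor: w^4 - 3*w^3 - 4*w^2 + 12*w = (w - 3)*(w^3 - 4*w) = (w - 3)*(w - 2)*(w^2 + 2*w) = (w - 3)*(w - 2)*(w + 2)*(w)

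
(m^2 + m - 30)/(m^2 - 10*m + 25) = (m + 6)/(m - 5)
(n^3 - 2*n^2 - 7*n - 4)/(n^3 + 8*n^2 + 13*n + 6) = (n - 4)/(n + 6)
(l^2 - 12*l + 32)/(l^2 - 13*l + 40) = (l - 4)/(l - 5)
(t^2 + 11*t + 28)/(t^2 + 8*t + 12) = (t^2 + 11*t + 28)/(t^2 + 8*t + 12)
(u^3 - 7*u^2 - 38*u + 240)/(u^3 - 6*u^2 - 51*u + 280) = (u + 6)/(u + 7)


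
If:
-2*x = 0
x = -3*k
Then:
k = 0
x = 0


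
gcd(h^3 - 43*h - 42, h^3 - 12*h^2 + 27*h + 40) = h + 1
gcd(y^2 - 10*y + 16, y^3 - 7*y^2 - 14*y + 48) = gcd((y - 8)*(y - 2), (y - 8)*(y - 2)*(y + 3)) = y^2 - 10*y + 16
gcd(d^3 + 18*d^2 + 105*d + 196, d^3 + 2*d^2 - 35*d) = d + 7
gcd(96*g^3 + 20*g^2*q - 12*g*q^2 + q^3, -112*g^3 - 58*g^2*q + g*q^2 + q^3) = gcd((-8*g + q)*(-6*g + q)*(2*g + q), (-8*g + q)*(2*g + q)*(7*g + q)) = -16*g^2 - 6*g*q + q^2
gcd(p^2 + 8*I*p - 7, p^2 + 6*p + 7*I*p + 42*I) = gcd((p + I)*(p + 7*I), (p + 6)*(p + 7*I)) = p + 7*I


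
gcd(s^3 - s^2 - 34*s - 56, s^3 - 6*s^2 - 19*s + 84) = s^2 - 3*s - 28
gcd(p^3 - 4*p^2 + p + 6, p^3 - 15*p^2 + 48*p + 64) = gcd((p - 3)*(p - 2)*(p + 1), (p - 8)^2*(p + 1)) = p + 1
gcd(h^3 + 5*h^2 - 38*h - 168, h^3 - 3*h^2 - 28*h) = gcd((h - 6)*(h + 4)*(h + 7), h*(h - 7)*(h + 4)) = h + 4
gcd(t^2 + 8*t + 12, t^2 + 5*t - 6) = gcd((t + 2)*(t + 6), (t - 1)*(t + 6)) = t + 6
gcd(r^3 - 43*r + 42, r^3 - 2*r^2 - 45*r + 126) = r^2 + r - 42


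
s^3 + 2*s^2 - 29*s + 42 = (s - 3)*(s - 2)*(s + 7)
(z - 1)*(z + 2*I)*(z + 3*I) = z^3 - z^2 + 5*I*z^2 - 6*z - 5*I*z + 6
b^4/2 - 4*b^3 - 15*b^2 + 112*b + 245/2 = (b/2 + 1/2)*(b - 7)^2*(b + 5)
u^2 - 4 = (u - 2)*(u + 2)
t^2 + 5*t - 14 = (t - 2)*(t + 7)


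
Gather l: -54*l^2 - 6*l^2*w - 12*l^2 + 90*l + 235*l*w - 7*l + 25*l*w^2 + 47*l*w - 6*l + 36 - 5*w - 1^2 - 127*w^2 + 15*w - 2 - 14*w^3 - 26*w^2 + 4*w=l^2*(-6*w - 66) + l*(25*w^2 + 282*w + 77) - 14*w^3 - 153*w^2 + 14*w + 33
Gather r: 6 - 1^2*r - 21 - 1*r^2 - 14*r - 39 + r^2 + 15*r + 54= 0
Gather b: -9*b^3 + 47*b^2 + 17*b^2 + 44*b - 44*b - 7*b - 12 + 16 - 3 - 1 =-9*b^3 + 64*b^2 - 7*b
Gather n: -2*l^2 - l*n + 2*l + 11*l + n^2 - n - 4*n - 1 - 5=-2*l^2 + 13*l + n^2 + n*(-l - 5) - 6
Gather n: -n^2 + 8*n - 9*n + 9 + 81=-n^2 - n + 90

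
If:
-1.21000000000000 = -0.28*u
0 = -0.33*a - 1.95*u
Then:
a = -25.54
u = 4.32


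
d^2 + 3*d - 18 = (d - 3)*(d + 6)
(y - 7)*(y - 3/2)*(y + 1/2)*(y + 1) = y^4 - 7*y^3 - 7*y^2/4 + 23*y/2 + 21/4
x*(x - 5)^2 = x^3 - 10*x^2 + 25*x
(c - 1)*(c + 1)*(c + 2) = c^3 + 2*c^2 - c - 2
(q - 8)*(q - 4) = q^2 - 12*q + 32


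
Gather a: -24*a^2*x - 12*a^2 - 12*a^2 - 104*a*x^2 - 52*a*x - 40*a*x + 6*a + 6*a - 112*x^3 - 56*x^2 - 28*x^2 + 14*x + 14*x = a^2*(-24*x - 24) + a*(-104*x^2 - 92*x + 12) - 112*x^3 - 84*x^2 + 28*x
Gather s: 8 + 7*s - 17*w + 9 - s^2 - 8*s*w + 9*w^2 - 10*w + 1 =-s^2 + s*(7 - 8*w) + 9*w^2 - 27*w + 18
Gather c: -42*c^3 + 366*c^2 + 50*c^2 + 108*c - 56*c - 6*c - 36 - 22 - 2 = -42*c^3 + 416*c^2 + 46*c - 60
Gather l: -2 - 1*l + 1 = -l - 1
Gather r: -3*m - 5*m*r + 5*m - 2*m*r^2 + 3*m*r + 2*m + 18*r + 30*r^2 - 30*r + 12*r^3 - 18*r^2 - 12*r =4*m + 12*r^3 + r^2*(12 - 2*m) + r*(-2*m - 24)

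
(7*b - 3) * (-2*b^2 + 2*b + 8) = -14*b^3 + 20*b^2 + 50*b - 24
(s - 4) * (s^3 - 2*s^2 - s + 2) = s^4 - 6*s^3 + 7*s^2 + 6*s - 8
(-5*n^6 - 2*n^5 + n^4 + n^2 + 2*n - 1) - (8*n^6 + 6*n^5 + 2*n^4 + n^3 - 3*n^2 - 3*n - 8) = -13*n^6 - 8*n^5 - n^4 - n^3 + 4*n^2 + 5*n + 7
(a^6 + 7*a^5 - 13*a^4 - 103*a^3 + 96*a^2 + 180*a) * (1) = a^6 + 7*a^5 - 13*a^4 - 103*a^3 + 96*a^2 + 180*a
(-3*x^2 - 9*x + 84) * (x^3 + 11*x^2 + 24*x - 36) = -3*x^5 - 42*x^4 - 87*x^3 + 816*x^2 + 2340*x - 3024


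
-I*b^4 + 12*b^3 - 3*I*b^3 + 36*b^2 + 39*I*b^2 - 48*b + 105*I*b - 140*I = (b + 4)*(b + 5*I)*(b + 7*I)*(-I*b + I)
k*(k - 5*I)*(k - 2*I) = k^3 - 7*I*k^2 - 10*k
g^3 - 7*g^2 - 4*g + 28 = (g - 7)*(g - 2)*(g + 2)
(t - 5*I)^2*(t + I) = t^3 - 9*I*t^2 - 15*t - 25*I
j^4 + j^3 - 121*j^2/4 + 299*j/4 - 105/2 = (j - 5/2)*(j - 2)*(j - 3/2)*(j + 7)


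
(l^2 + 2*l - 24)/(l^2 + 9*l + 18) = (l - 4)/(l + 3)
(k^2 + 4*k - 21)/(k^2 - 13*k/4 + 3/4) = 4*(k + 7)/(4*k - 1)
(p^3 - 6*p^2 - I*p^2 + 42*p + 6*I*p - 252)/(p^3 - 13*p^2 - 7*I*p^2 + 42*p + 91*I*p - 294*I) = (p + 6*I)/(p - 7)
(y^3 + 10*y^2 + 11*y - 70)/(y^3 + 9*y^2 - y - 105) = (y - 2)/(y - 3)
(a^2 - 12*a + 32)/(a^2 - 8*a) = (a - 4)/a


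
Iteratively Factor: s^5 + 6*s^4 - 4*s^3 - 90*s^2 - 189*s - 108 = (s + 3)*(s^4 + 3*s^3 - 13*s^2 - 51*s - 36) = (s + 3)^2*(s^3 - 13*s - 12) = (s - 4)*(s + 3)^2*(s^2 + 4*s + 3) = (s - 4)*(s + 1)*(s + 3)^2*(s + 3)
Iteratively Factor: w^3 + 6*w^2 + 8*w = (w)*(w^2 + 6*w + 8) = w*(w + 2)*(w + 4)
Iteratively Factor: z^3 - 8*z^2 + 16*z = (z - 4)*(z^2 - 4*z) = z*(z - 4)*(z - 4)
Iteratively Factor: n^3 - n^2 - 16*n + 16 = (n + 4)*(n^2 - 5*n + 4) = (n - 4)*(n + 4)*(n - 1)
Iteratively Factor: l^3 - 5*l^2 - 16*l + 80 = (l - 5)*(l^2 - 16) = (l - 5)*(l + 4)*(l - 4)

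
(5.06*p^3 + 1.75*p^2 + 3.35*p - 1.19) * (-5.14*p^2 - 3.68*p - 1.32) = -26.0084*p^5 - 27.6158*p^4 - 30.3382*p^3 - 8.5214*p^2 - 0.0428000000000006*p + 1.5708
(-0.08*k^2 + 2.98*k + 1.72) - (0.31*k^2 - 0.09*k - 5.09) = -0.39*k^2 + 3.07*k + 6.81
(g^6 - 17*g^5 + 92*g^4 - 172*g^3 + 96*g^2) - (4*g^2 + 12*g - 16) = g^6 - 17*g^5 + 92*g^4 - 172*g^3 + 92*g^2 - 12*g + 16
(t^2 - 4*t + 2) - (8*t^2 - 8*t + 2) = -7*t^2 + 4*t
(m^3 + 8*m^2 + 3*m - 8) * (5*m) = 5*m^4 + 40*m^3 + 15*m^2 - 40*m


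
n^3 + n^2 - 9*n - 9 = (n - 3)*(n + 1)*(n + 3)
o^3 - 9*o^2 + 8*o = o*(o - 8)*(o - 1)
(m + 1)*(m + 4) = m^2 + 5*m + 4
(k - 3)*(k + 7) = k^2 + 4*k - 21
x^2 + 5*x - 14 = (x - 2)*(x + 7)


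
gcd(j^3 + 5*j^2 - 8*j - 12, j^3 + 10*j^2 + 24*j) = j + 6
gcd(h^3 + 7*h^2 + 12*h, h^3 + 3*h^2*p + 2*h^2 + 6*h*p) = h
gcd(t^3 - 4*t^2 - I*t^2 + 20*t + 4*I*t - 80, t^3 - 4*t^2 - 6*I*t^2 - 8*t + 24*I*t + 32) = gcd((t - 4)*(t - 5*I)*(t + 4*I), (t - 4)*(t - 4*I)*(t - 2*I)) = t - 4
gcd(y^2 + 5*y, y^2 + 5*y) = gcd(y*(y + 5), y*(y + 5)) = y^2 + 5*y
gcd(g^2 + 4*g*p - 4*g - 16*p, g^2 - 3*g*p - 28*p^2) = g + 4*p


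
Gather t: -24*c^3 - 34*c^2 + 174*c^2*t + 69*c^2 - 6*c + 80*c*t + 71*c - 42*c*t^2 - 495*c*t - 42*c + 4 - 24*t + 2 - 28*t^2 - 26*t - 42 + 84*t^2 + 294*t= -24*c^3 + 35*c^2 + 23*c + t^2*(56 - 42*c) + t*(174*c^2 - 415*c + 244) - 36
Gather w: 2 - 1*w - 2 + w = 0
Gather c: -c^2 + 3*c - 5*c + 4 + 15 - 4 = -c^2 - 2*c + 15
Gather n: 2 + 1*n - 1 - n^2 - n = 1 - n^2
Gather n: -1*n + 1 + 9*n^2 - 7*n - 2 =9*n^2 - 8*n - 1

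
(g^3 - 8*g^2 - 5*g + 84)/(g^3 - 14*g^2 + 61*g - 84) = (g + 3)/(g - 3)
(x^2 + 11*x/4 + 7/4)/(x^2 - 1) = (x + 7/4)/(x - 1)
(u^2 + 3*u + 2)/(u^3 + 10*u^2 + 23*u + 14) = 1/(u + 7)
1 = 1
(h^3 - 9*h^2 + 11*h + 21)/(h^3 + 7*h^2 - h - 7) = (h^2 - 10*h + 21)/(h^2 + 6*h - 7)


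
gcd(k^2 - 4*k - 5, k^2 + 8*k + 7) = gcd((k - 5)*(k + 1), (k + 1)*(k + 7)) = k + 1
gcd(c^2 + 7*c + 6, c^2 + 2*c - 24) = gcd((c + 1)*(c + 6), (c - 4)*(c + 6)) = c + 6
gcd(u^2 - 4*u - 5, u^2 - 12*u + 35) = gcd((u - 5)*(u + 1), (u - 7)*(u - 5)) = u - 5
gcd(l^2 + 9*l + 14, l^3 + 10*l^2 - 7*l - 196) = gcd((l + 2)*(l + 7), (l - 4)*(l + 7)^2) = l + 7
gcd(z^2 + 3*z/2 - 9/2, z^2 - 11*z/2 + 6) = z - 3/2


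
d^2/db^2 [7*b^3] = 42*b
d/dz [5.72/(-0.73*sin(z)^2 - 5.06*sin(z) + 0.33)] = (8.3512*sin(z) + 28.9432)*cos(z)/(0.73*sin(z)^2 + 5.06*sin(z) - 0.33)^2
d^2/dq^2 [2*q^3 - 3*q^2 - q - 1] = 12*q - 6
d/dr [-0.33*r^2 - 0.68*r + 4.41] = -0.66*r - 0.68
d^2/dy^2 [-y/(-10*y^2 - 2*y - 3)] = 4*(2*y*(10*y + 1)^2 - (15*y + 1)*(10*y^2 + 2*y + 3))/(10*y^2 + 2*y + 3)^3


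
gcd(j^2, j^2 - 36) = 1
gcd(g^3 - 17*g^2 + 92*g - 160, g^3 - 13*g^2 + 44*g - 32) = g^2 - 12*g + 32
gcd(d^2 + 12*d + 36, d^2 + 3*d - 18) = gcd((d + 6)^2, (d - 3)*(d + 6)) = d + 6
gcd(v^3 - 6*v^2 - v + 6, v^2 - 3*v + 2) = v - 1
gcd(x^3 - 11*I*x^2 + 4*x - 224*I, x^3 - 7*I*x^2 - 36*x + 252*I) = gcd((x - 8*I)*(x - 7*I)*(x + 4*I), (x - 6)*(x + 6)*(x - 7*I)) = x - 7*I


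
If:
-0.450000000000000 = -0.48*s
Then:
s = 0.94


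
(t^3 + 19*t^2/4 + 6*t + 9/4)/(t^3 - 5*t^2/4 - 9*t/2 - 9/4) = (t + 3)/(t - 3)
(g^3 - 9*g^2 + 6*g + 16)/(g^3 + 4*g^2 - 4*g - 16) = (g^2 - 7*g - 8)/(g^2 + 6*g + 8)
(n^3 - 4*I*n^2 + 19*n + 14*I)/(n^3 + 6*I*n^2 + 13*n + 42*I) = (n^2 - 6*I*n + 7)/(n^2 + 4*I*n + 21)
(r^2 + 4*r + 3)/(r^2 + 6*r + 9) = (r + 1)/(r + 3)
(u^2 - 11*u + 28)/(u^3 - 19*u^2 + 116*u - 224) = 1/(u - 8)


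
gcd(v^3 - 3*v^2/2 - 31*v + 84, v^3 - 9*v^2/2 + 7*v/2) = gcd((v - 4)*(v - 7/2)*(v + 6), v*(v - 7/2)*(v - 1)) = v - 7/2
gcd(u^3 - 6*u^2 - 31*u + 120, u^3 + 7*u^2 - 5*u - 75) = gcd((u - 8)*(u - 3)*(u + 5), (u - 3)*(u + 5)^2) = u^2 + 2*u - 15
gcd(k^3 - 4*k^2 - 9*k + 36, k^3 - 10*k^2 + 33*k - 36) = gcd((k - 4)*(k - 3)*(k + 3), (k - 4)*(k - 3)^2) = k^2 - 7*k + 12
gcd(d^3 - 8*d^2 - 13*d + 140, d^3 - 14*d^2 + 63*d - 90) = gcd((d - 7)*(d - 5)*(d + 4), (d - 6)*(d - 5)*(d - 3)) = d - 5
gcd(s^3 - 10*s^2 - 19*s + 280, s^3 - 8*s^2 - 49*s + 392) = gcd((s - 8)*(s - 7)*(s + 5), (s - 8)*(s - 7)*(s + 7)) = s^2 - 15*s + 56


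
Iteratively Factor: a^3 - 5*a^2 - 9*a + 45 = (a + 3)*(a^2 - 8*a + 15) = (a - 5)*(a + 3)*(a - 3)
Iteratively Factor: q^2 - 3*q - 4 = (q - 4)*(q + 1)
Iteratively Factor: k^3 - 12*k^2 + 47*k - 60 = (k - 3)*(k^2 - 9*k + 20) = (k - 5)*(k - 3)*(k - 4)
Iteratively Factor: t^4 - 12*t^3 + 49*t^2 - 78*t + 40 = (t - 4)*(t^3 - 8*t^2 + 17*t - 10) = (t - 5)*(t - 4)*(t^2 - 3*t + 2) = (t - 5)*(t - 4)*(t - 1)*(t - 2)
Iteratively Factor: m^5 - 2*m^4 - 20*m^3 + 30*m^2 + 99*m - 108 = (m - 4)*(m^4 + 2*m^3 - 12*m^2 - 18*m + 27) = (m - 4)*(m + 3)*(m^3 - m^2 - 9*m + 9) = (m - 4)*(m + 3)^2*(m^2 - 4*m + 3) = (m - 4)*(m - 3)*(m + 3)^2*(m - 1)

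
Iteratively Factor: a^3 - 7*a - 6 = (a - 3)*(a^2 + 3*a + 2) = (a - 3)*(a + 1)*(a + 2)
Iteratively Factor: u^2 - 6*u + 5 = (u - 5)*(u - 1)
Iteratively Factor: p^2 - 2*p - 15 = (p - 5)*(p + 3)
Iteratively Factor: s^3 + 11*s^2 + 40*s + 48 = (s + 4)*(s^2 + 7*s + 12) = (s + 3)*(s + 4)*(s + 4)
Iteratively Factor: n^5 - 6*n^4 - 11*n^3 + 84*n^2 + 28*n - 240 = (n - 4)*(n^4 - 2*n^3 - 19*n^2 + 8*n + 60) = (n - 4)*(n - 2)*(n^3 - 19*n - 30) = (n - 4)*(n - 2)*(n + 3)*(n^2 - 3*n - 10) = (n - 5)*(n - 4)*(n - 2)*(n + 3)*(n + 2)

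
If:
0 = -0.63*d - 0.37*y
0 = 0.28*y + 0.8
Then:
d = 1.68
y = -2.86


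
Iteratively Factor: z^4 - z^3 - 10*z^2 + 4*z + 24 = (z + 2)*(z^3 - 3*z^2 - 4*z + 12) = (z + 2)^2*(z^2 - 5*z + 6) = (z - 3)*(z + 2)^2*(z - 2)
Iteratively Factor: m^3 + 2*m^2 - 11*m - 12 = (m + 1)*(m^2 + m - 12) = (m - 3)*(m + 1)*(m + 4)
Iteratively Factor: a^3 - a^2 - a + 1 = (a - 1)*(a^2 - 1) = (a - 1)*(a + 1)*(a - 1)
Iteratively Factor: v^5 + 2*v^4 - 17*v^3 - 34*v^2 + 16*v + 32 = (v + 1)*(v^4 + v^3 - 18*v^2 - 16*v + 32) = (v + 1)*(v + 4)*(v^3 - 3*v^2 - 6*v + 8) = (v - 1)*(v + 1)*(v + 4)*(v^2 - 2*v - 8) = (v - 4)*(v - 1)*(v + 1)*(v + 4)*(v + 2)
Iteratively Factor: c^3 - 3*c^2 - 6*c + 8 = (c - 1)*(c^2 - 2*c - 8) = (c - 1)*(c + 2)*(c - 4)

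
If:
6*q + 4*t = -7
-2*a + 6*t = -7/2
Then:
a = 3*t + 7/4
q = -2*t/3 - 7/6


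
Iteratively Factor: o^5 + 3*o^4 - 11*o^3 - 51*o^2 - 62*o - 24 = (o + 1)*(o^4 + 2*o^3 - 13*o^2 - 38*o - 24) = (o + 1)*(o + 2)*(o^3 - 13*o - 12) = (o - 4)*(o + 1)*(o + 2)*(o^2 + 4*o + 3) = (o - 4)*(o + 1)*(o + 2)*(o + 3)*(o + 1)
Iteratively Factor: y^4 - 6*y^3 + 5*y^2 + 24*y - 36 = (y - 3)*(y^3 - 3*y^2 - 4*y + 12) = (y - 3)*(y + 2)*(y^2 - 5*y + 6) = (y - 3)^2*(y + 2)*(y - 2)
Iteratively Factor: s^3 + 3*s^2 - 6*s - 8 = (s + 1)*(s^2 + 2*s - 8) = (s + 1)*(s + 4)*(s - 2)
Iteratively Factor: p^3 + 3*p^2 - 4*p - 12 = (p - 2)*(p^2 + 5*p + 6) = (p - 2)*(p + 2)*(p + 3)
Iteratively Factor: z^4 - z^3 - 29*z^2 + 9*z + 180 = (z - 3)*(z^3 + 2*z^2 - 23*z - 60) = (z - 5)*(z - 3)*(z^2 + 7*z + 12) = (z - 5)*(z - 3)*(z + 3)*(z + 4)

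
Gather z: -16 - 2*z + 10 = -2*z - 6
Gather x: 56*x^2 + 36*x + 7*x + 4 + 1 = 56*x^2 + 43*x + 5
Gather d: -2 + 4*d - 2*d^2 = -2*d^2 + 4*d - 2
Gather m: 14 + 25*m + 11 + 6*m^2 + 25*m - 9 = 6*m^2 + 50*m + 16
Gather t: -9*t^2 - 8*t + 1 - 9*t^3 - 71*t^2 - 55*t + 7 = -9*t^3 - 80*t^2 - 63*t + 8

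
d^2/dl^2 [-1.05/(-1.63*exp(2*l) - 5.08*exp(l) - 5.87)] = (1.05*(3.26*exp(l) + 5.08)*(6.52*exp(l) + 10.16)*exp(l) - (6.846*exp(l) + 5.334)*(1.63*exp(2*l) + 5.08*exp(l) + 5.87))*exp(l)/(1.63*exp(2*l) + 5.08*exp(l) + 5.87)^3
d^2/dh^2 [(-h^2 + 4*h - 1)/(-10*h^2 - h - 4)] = 2*(-410*h^3 + 180*h^2 + 510*h - 7)/(1000*h^6 + 300*h^5 + 1230*h^4 + 241*h^3 + 492*h^2 + 48*h + 64)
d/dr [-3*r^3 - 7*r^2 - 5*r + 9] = -9*r^2 - 14*r - 5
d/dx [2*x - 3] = 2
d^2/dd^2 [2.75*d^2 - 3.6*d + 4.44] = 5.50000000000000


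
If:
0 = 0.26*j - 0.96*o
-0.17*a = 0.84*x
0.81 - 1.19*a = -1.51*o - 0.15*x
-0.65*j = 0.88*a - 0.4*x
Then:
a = 0.44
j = -0.66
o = -0.18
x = -0.09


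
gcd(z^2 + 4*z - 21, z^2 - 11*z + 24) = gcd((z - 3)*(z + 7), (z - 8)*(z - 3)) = z - 3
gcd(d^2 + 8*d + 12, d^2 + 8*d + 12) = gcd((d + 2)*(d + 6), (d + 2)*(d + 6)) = d^2 + 8*d + 12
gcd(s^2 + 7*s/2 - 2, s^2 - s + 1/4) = s - 1/2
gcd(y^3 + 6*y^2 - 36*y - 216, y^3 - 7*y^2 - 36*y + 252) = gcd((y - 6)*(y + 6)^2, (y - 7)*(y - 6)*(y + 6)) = y^2 - 36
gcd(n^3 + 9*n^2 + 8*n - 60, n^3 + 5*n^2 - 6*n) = n + 6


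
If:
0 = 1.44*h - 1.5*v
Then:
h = 1.04166666666667*v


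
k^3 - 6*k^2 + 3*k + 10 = (k - 5)*(k - 2)*(k + 1)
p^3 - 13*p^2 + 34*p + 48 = (p - 8)*(p - 6)*(p + 1)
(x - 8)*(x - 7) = x^2 - 15*x + 56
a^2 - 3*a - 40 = (a - 8)*(a + 5)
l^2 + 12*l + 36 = (l + 6)^2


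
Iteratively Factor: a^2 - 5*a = (a)*(a - 5)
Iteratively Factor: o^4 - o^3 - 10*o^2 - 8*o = (o + 1)*(o^3 - 2*o^2 - 8*o) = o*(o + 1)*(o^2 - 2*o - 8) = o*(o + 1)*(o + 2)*(o - 4)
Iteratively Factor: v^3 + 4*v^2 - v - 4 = (v - 1)*(v^2 + 5*v + 4) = (v - 1)*(v + 4)*(v + 1)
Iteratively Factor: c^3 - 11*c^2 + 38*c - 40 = (c - 5)*(c^2 - 6*c + 8) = (c - 5)*(c - 2)*(c - 4)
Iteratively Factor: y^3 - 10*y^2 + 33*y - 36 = (y - 3)*(y^2 - 7*y + 12) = (y - 3)^2*(y - 4)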